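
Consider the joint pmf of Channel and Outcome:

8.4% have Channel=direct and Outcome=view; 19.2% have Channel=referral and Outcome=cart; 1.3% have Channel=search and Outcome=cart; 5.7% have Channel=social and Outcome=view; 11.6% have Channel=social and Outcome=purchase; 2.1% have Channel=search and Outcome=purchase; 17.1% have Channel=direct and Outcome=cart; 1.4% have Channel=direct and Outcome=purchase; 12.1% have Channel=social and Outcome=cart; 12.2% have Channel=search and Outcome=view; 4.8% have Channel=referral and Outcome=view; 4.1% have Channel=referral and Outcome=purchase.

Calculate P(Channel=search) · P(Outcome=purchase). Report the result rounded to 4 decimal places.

P(Channel=search) = 0.122 + 0.013 + 0.021 = 0.156.
P(Outcome=purchase) = 0.021 + 0.116 + 0.014 + 0.041 = 0.192.
Product: 0.156 × 0.192 = 0.0300.

0.0300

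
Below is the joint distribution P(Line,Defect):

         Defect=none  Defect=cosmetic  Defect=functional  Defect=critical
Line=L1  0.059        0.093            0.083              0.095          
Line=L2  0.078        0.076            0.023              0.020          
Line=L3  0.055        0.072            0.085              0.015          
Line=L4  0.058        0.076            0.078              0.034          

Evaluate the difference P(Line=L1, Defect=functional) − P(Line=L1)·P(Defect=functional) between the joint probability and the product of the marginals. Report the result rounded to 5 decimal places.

P(Line=L1) = 0.059 + 0.093 + 0.083 + 0.095 = 0.330.
P(Defect=functional) = 0.083 + 0.023 + 0.085 + 0.078 = 0.269.
P(Line=L1, Defect=functional) − P(Line=L1)P(Defect=functional) = 0.083 − 0.330×0.269 = -0.00577.

-0.00577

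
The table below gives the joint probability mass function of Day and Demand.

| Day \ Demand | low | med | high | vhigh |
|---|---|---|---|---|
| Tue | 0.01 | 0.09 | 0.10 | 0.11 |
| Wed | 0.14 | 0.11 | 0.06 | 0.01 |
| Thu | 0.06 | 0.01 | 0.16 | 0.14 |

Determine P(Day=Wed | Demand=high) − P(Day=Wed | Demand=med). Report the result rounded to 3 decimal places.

P(Demand=high) = 0.10 + 0.06 + 0.16 = 0.32; P(Day=Wed | Demand=high) = 0.06/0.32 = 0.1875.
P(Demand=med) = 0.09 + 0.11 + 0.01 = 0.21; P(Day=Wed | Demand=med) = 0.11/0.21 = 0.5238.
Difference = -0.336.

-0.336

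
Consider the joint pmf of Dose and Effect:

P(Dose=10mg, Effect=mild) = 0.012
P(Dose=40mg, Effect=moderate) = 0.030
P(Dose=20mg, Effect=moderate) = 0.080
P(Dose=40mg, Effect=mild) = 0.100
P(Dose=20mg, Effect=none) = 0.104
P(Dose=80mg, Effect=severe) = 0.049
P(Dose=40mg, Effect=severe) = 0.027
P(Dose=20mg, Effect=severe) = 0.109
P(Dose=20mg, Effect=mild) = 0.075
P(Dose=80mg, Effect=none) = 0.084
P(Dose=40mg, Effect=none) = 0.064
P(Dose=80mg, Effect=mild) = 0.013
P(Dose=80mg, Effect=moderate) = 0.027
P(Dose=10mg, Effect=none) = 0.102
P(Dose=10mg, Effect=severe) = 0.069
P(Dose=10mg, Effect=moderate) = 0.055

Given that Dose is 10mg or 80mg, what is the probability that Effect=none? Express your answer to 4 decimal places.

0.4526

P(Dose=10mg) = 0.102 + 0.012 + 0.055 + 0.069 = 0.238.
P(Dose=80mg) = 0.084 + 0.013 + 0.027 + 0.049 = 0.173.
P(Dose ∈ {10mg, 80mg}) = 0.238 + 0.173 = 0.411; P(Effect=none, Dose ∈ {10mg, 80mg}) = 0.102 + 0.084 = 0.186.
P(Effect=none | Dose ∈ {10mg, 80mg}) = 0.186/0.411 = 0.4526.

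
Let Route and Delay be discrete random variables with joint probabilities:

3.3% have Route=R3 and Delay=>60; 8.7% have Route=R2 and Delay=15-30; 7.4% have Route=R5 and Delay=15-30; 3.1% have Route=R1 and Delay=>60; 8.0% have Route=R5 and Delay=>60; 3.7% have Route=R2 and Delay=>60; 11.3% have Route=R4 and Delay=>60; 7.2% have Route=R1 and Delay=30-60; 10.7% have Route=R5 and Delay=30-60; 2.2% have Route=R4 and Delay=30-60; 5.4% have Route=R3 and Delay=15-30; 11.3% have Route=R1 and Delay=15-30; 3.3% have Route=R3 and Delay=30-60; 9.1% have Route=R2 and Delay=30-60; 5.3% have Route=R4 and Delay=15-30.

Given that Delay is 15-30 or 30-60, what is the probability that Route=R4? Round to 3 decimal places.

P(Delay=15-30) = 0.113 + 0.087 + 0.054 + 0.053 + 0.074 = 0.381.
P(Delay=30-60) = 0.072 + 0.091 + 0.033 + 0.022 + 0.107 = 0.325.
P(Delay ∈ {15-30, 30-60}) = 0.381 + 0.325 = 0.706; P(Route=R4, Delay ∈ {15-30, 30-60}) = 0.053 + 0.022 = 0.075.
P(Route=R4 | Delay ∈ {15-30, 30-60}) = 0.075/0.706 = 0.106.

0.106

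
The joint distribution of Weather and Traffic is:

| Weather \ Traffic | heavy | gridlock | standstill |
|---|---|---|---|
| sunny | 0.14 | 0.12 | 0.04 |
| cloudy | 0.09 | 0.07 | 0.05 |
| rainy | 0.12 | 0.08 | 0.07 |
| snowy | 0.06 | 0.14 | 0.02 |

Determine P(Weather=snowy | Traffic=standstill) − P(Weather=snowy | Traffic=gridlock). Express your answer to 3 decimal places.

P(Traffic=standstill) = 0.04 + 0.05 + 0.07 + 0.02 = 0.18; P(Weather=snowy | Traffic=standstill) = 0.02/0.18 = 0.1111.
P(Traffic=gridlock) = 0.12 + 0.07 + 0.08 + 0.14 = 0.41; P(Weather=snowy | Traffic=gridlock) = 0.14/0.41 = 0.3415.
Difference = -0.230.

-0.230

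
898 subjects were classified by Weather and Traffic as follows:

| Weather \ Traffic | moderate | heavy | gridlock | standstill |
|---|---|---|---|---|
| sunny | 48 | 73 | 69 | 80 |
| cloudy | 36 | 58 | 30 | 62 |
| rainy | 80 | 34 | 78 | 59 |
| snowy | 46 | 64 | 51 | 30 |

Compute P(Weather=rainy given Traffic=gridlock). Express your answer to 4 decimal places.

Total with Traffic=gridlock: 69 + 30 + 78 + 51 = 228.
P(Weather=rainy | Traffic=gridlock) = 78/228 = 0.3421.

0.3421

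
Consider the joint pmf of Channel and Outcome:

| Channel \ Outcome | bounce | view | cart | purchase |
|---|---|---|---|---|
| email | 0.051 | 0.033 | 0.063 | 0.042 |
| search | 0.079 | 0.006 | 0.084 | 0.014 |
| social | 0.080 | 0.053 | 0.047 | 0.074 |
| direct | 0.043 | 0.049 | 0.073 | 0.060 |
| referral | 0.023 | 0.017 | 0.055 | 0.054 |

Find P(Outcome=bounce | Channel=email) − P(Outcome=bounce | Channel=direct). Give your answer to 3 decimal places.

0.079

P(Channel=email) = 0.051 + 0.033 + 0.063 + 0.042 = 0.189; P(Outcome=bounce | Channel=email) = 0.051/0.189 = 0.2698.
P(Channel=direct) = 0.043 + 0.049 + 0.073 + 0.060 = 0.225; P(Outcome=bounce | Channel=direct) = 0.043/0.225 = 0.1911.
Difference = 0.079.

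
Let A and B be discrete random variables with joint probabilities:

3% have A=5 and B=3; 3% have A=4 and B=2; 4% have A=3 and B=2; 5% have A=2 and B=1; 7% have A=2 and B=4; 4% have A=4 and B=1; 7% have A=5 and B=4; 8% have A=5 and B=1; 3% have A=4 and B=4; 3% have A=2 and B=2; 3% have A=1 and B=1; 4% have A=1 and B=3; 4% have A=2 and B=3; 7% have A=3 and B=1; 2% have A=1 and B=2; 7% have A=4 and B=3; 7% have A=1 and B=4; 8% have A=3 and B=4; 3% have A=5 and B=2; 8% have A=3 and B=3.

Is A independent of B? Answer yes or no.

P(A=4) = 0.17 and P(B=3) = 0.26, so their product is 0.0442, but P(A=4, B=3) = 0.07. Since these differ, A and B are not independent.

no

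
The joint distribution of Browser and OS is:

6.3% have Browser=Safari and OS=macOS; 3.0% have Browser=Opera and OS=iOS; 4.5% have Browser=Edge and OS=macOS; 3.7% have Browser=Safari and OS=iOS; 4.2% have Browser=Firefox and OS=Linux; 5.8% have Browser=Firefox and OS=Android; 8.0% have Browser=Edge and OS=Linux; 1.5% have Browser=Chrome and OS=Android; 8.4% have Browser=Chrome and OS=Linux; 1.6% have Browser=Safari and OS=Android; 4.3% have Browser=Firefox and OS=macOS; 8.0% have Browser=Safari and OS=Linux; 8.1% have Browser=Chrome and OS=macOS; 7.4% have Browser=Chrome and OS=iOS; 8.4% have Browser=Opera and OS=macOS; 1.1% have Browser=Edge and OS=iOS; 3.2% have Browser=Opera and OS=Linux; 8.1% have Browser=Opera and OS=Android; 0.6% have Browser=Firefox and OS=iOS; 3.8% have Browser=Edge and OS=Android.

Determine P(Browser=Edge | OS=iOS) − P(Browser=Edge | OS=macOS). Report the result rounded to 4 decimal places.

-0.0728

P(OS=iOS) = 0.074 + 0.006 + 0.037 + 0.011 + 0.030 = 0.158; P(Browser=Edge | OS=iOS) = 0.011/0.158 = 0.06962.
P(OS=macOS) = 0.081 + 0.043 + 0.063 + 0.045 + 0.084 = 0.316; P(Browser=Edge | OS=macOS) = 0.045/0.316 = 0.14241.
Difference = -0.0728.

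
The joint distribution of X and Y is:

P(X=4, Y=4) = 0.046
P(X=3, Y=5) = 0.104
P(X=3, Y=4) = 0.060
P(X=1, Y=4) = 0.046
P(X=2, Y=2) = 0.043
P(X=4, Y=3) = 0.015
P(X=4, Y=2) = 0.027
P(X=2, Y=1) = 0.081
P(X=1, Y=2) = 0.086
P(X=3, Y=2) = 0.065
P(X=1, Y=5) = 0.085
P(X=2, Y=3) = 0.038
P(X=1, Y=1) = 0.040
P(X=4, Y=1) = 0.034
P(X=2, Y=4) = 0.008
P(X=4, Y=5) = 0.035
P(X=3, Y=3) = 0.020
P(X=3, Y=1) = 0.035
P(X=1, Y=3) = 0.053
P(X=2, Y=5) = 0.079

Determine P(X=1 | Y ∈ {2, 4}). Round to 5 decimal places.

P(Y=2) = 0.086 + 0.043 + 0.065 + 0.027 = 0.221.
P(Y=4) = 0.046 + 0.008 + 0.060 + 0.046 = 0.160.
P(Y ∈ {2, 4}) = 0.221 + 0.160 = 0.381; P(X=1, Y ∈ {2, 4}) = 0.086 + 0.046 = 0.132.
P(X=1 | Y ∈ {2, 4}) = 0.132/0.381 = 0.34646.

0.34646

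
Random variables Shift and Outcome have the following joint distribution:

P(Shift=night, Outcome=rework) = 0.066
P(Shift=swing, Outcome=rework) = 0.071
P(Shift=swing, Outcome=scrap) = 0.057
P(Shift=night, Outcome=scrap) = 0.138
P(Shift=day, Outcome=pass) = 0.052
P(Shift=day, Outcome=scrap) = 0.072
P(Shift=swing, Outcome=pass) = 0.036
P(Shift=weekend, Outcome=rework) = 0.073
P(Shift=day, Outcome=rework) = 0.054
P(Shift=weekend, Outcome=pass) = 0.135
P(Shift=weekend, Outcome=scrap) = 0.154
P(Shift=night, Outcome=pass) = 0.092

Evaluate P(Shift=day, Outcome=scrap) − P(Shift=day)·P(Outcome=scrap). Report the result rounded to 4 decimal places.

-0.0029

P(Shift=day) = 0.052 + 0.054 + 0.072 = 0.178.
P(Outcome=scrap) = 0.072 + 0.057 + 0.138 + 0.154 = 0.421.
P(Shift=day, Outcome=scrap) − P(Shift=day)P(Outcome=scrap) = 0.072 − 0.178×0.421 = -0.0029.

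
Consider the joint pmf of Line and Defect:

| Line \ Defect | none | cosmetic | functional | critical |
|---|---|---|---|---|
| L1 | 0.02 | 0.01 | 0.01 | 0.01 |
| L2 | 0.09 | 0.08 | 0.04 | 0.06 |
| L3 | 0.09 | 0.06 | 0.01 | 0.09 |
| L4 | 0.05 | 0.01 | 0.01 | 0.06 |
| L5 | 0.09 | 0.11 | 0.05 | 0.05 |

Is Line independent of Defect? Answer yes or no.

no

P(Line=L5) = 0.30 and P(Defect=critical) = 0.27, so their product is 0.0810, but P(Line=L5, Defect=critical) = 0.05. Since these differ, Line and Defect are not independent.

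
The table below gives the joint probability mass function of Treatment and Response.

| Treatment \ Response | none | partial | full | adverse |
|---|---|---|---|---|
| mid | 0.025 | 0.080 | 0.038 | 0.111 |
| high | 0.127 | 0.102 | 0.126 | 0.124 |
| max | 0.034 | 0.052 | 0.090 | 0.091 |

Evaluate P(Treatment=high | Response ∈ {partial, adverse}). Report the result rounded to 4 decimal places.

0.4036

P(Response=partial) = 0.080 + 0.102 + 0.052 = 0.234.
P(Response=adverse) = 0.111 + 0.124 + 0.091 = 0.326.
P(Response ∈ {partial, adverse}) = 0.234 + 0.326 = 0.560; P(Treatment=high, Response ∈ {partial, adverse}) = 0.102 + 0.124 = 0.226.
P(Treatment=high | Response ∈ {partial, adverse}) = 0.226/0.560 = 0.4036.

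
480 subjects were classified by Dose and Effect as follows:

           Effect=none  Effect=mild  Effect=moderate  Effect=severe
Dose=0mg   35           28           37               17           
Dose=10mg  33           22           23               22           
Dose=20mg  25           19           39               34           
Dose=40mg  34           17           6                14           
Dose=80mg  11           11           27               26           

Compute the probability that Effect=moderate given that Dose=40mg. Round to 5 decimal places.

Total with Dose=40mg: 34 + 17 + 6 + 14 = 71.
P(Effect=moderate | Dose=40mg) = 6/71 = 0.08451.

0.08451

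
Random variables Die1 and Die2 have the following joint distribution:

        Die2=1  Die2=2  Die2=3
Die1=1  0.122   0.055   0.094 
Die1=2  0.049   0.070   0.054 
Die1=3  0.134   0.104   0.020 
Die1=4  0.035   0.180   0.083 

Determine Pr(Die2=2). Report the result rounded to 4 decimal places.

0.4090

P(Die2=2) = 0.055 + 0.070 + 0.104 + 0.180 = 0.409.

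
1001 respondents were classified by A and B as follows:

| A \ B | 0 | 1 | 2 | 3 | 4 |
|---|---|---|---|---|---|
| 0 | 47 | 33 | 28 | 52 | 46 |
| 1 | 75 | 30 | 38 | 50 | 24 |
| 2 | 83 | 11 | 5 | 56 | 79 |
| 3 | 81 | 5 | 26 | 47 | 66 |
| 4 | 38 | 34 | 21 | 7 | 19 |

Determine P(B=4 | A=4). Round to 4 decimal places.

0.1597

Total with A=4: 38 + 34 + 21 + 7 + 19 = 119.
P(B=4 | A=4) = 19/119 = 0.1597.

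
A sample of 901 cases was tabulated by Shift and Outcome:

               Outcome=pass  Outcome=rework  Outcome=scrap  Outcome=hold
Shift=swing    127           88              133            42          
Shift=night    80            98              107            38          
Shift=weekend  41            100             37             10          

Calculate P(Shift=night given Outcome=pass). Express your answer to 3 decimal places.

0.323

Total with Outcome=pass: 127 + 80 + 41 = 248.
P(Shift=night | Outcome=pass) = 80/248 = 0.323.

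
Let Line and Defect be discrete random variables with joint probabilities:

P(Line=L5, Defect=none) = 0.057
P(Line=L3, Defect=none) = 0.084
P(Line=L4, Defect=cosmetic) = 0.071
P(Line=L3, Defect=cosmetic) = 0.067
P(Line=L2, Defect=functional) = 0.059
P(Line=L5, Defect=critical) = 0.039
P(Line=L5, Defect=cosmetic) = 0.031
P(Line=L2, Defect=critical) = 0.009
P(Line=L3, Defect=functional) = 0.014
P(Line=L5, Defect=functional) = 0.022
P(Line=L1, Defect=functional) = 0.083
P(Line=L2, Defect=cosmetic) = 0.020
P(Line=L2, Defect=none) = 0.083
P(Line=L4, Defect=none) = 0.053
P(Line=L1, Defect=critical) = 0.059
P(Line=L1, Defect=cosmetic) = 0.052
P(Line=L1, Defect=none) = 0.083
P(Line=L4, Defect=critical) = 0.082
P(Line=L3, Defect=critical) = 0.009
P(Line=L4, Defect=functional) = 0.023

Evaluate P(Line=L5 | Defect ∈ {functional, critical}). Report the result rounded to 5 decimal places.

P(Defect=functional) = 0.083 + 0.059 + 0.014 + 0.023 + 0.022 = 0.201.
P(Defect=critical) = 0.059 + 0.009 + 0.009 + 0.082 + 0.039 = 0.198.
P(Defect ∈ {functional, critical}) = 0.201 + 0.198 = 0.399; P(Line=L5, Defect ∈ {functional, critical}) = 0.022 + 0.039 = 0.061.
P(Line=L5 | Defect ∈ {functional, critical}) = 0.061/0.399 = 0.15288.

0.15288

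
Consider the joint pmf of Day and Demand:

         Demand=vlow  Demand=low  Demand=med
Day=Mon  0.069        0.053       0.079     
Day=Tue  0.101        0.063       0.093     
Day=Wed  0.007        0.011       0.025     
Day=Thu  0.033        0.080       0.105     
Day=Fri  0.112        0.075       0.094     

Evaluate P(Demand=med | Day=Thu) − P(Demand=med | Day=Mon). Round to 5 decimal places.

0.08862

P(Day=Thu) = 0.033 + 0.080 + 0.105 = 0.218; P(Demand=med | Day=Thu) = 0.105/0.218 = 0.481651.
P(Day=Mon) = 0.069 + 0.053 + 0.079 = 0.201; P(Demand=med | Day=Mon) = 0.079/0.201 = 0.393035.
Difference = 0.08862.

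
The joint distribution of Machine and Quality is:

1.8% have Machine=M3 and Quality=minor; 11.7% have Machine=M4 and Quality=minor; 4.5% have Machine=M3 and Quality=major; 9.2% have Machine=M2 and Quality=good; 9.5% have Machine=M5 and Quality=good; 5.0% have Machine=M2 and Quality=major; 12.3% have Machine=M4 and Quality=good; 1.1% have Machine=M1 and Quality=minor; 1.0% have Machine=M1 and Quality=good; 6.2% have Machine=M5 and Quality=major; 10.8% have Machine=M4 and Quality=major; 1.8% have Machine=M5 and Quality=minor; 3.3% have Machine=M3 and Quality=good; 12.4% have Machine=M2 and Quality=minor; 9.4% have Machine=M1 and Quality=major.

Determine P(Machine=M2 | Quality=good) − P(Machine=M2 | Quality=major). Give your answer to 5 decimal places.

P(Quality=good) = 0.010 + 0.092 + 0.033 + 0.123 + 0.095 = 0.353; P(Machine=M2 | Quality=good) = 0.092/0.353 = 0.260623.
P(Quality=major) = 0.094 + 0.050 + 0.045 + 0.108 + 0.062 = 0.359; P(Machine=M2 | Quality=major) = 0.050/0.359 = 0.139276.
Difference = 0.12135.

0.12135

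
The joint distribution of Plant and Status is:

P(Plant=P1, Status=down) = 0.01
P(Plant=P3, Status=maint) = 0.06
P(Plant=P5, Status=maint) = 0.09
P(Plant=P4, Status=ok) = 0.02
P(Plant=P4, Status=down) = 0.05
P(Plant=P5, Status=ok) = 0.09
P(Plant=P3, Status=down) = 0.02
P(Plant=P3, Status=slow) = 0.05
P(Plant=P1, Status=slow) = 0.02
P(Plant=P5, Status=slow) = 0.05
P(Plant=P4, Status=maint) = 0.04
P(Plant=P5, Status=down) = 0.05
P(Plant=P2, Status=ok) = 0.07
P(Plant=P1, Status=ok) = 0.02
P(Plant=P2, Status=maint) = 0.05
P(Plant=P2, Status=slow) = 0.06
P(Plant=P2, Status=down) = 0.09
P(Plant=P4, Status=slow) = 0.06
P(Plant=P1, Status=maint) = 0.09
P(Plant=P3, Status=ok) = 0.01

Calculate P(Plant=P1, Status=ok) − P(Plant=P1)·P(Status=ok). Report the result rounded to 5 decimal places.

-0.00940

P(Plant=P1) = 0.02 + 0.02 + 0.01 + 0.09 = 0.14.
P(Status=ok) = 0.02 + 0.07 + 0.01 + 0.02 + 0.09 = 0.21.
P(Plant=P1, Status=ok) − P(Plant=P1)P(Status=ok) = 0.02 − 0.14×0.21 = -0.00940.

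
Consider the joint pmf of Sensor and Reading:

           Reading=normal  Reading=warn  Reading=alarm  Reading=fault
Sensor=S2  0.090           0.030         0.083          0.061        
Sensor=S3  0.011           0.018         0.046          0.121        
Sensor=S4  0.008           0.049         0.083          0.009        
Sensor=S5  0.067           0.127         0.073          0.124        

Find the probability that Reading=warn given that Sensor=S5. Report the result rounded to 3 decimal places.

P(Sensor=S5) = 0.067 + 0.127 + 0.073 + 0.124 = 0.391.
P(Reading=warn | Sensor=S5) = 0.127/0.391 = 0.325.

0.325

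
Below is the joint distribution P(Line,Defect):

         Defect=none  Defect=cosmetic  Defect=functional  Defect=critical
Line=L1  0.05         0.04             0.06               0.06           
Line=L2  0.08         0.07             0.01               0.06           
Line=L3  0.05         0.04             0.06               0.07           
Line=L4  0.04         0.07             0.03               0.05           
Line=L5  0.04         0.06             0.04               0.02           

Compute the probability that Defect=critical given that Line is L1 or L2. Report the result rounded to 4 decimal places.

0.2791

P(Line=L1) = 0.05 + 0.04 + 0.06 + 0.06 = 0.21.
P(Line=L2) = 0.08 + 0.07 + 0.01 + 0.06 = 0.22.
P(Line ∈ {L1, L2}) = 0.21 + 0.22 = 0.43; P(Defect=critical, Line ∈ {L1, L2}) = 0.06 + 0.06 = 0.12.
P(Defect=critical | Line ∈ {L1, L2}) = 0.12/0.43 = 0.2791.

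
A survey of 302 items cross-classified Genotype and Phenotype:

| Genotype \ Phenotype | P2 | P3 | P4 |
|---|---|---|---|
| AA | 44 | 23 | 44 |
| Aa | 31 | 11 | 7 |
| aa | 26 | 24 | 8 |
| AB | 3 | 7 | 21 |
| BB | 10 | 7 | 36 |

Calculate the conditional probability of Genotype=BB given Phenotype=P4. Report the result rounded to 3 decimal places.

0.310

Total with Phenotype=P4: 44 + 7 + 8 + 21 + 36 = 116.
P(Genotype=BB | Phenotype=P4) = 36/116 = 0.310.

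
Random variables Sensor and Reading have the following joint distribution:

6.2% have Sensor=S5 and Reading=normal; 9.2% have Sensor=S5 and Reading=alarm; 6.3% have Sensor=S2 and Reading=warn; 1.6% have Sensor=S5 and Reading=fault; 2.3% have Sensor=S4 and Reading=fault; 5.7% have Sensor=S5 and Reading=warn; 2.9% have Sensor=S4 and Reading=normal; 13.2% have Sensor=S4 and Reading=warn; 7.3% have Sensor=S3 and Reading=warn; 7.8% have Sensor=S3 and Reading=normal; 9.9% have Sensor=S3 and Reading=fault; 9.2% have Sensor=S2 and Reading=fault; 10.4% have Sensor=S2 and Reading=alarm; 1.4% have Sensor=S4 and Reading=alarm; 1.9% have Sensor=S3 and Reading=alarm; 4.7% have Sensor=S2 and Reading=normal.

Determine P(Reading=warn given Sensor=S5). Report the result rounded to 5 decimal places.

P(Sensor=S5) = 0.062 + 0.057 + 0.092 + 0.016 = 0.227.
P(Reading=warn | Sensor=S5) = 0.057/0.227 = 0.25110.

0.25110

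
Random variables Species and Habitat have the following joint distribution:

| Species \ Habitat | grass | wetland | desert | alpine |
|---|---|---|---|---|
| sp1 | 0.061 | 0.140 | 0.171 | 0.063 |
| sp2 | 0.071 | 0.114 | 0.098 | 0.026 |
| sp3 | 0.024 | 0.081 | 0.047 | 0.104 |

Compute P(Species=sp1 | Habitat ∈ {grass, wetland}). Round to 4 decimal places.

P(Habitat=grass) = 0.061 + 0.071 + 0.024 = 0.156.
P(Habitat=wetland) = 0.140 + 0.114 + 0.081 = 0.335.
P(Habitat ∈ {grass, wetland}) = 0.156 + 0.335 = 0.491; P(Species=sp1, Habitat ∈ {grass, wetland}) = 0.061 + 0.140 = 0.201.
P(Species=sp1 | Habitat ∈ {grass, wetland}) = 0.201/0.491 = 0.4094.

0.4094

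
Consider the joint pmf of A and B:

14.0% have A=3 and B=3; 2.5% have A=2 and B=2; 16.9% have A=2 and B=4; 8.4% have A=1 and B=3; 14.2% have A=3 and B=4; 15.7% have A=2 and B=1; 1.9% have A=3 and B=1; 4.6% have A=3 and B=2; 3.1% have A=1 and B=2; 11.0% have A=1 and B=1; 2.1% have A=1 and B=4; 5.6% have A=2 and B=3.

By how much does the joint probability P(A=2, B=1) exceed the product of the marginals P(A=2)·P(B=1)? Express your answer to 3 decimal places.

0.041

P(A=2) = 0.157 + 0.025 + 0.056 + 0.169 = 0.407.
P(B=1) = 0.110 + 0.157 + 0.019 = 0.286.
P(A=2, B=1) − P(A=2)P(B=1) = 0.157 − 0.407×0.286 = 0.041.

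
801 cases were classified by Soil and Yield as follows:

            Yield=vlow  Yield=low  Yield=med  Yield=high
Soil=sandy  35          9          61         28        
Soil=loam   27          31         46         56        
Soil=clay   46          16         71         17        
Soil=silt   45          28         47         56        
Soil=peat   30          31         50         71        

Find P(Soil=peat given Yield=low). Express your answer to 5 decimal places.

Total with Yield=low: 9 + 31 + 16 + 28 + 31 = 115.
P(Soil=peat | Yield=low) = 31/115 = 0.26957.

0.26957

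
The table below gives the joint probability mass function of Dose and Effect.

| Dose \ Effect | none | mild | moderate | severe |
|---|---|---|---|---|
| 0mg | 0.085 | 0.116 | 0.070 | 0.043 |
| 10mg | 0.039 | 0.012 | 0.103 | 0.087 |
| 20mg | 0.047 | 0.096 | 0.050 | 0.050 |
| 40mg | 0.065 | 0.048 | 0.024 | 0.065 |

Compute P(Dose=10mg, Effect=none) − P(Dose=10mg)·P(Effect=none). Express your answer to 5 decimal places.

P(Dose=10mg) = 0.039 + 0.012 + 0.103 + 0.087 = 0.241.
P(Effect=none) = 0.085 + 0.039 + 0.047 + 0.065 = 0.236.
P(Dose=10mg, Effect=none) − P(Dose=10mg)P(Effect=none) = 0.039 − 0.241×0.236 = -0.01788.

-0.01788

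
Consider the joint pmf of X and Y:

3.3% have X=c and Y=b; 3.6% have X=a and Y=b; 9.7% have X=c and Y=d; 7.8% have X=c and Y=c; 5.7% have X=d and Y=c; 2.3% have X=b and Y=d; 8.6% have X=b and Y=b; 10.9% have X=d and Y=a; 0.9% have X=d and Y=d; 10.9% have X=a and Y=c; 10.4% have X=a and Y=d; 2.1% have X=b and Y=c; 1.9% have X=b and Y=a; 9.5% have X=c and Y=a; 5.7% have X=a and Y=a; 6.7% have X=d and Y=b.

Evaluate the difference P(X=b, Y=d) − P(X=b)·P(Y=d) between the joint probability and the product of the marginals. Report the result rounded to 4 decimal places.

-0.0117

P(X=b) = 0.019 + 0.086 + 0.021 + 0.023 = 0.149.
P(Y=d) = 0.104 + 0.023 + 0.097 + 0.009 = 0.233.
P(X=b, Y=d) − P(X=b)P(Y=d) = 0.023 − 0.149×0.233 = -0.0117.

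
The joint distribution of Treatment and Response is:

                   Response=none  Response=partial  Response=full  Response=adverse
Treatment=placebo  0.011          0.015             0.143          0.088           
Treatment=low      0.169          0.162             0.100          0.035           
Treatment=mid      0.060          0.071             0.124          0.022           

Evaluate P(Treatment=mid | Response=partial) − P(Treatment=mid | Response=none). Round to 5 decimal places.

P(Response=partial) = 0.015 + 0.162 + 0.071 = 0.248; P(Treatment=mid | Response=partial) = 0.071/0.248 = 0.286290.
P(Response=none) = 0.011 + 0.169 + 0.060 = 0.240; P(Treatment=mid | Response=none) = 0.060/0.240 = 0.250000.
Difference = 0.03629.

0.03629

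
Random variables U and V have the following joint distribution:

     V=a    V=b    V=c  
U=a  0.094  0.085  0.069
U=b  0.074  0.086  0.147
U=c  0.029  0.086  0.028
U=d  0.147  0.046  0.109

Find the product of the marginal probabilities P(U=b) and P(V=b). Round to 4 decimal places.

0.0930

P(U=b) = 0.074 + 0.086 + 0.147 = 0.307.
P(V=b) = 0.085 + 0.086 + 0.086 + 0.046 = 0.303.
Product: 0.307 × 0.303 = 0.0930.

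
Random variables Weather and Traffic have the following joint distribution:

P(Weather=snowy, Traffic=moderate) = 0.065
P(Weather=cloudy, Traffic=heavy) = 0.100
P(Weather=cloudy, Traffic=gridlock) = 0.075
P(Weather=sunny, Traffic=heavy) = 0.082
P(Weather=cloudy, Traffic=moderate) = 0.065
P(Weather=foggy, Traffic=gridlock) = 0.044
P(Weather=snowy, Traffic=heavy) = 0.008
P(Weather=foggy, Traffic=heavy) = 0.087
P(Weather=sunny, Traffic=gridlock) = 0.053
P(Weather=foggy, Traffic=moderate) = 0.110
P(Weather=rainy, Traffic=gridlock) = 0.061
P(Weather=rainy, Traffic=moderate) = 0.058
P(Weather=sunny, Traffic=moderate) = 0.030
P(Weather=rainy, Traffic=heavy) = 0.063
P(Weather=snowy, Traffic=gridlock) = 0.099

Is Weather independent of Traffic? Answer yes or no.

P(Weather=snowy) = 0.172 and P(Traffic=heavy) = 0.340, so their product is 0.05848, but P(Weather=snowy, Traffic=heavy) = 0.008. Since these differ, Weather and Traffic are not independent.

no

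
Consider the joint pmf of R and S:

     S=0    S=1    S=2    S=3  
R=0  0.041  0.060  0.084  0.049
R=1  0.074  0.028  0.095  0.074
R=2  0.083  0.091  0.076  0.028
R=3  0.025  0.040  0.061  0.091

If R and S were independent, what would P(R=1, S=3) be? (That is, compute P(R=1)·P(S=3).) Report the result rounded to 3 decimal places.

P(R=1) = 0.074 + 0.028 + 0.095 + 0.074 = 0.271.
P(S=3) = 0.049 + 0.074 + 0.028 + 0.091 = 0.242.
Product: 0.271 × 0.242 = 0.066.

0.066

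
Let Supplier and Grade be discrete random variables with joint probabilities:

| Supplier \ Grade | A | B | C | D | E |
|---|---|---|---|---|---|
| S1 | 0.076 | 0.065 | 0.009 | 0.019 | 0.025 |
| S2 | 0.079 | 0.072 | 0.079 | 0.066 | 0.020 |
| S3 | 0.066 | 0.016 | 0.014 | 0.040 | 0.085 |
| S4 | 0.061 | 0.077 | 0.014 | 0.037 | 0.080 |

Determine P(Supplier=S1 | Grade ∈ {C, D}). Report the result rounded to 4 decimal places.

P(Grade=C) = 0.009 + 0.079 + 0.014 + 0.014 = 0.116.
P(Grade=D) = 0.019 + 0.066 + 0.040 + 0.037 = 0.162.
P(Grade ∈ {C, D}) = 0.116 + 0.162 = 0.278; P(Supplier=S1, Grade ∈ {C, D}) = 0.009 + 0.019 = 0.028.
P(Supplier=S1 | Grade ∈ {C, D}) = 0.028/0.278 = 0.1007.

0.1007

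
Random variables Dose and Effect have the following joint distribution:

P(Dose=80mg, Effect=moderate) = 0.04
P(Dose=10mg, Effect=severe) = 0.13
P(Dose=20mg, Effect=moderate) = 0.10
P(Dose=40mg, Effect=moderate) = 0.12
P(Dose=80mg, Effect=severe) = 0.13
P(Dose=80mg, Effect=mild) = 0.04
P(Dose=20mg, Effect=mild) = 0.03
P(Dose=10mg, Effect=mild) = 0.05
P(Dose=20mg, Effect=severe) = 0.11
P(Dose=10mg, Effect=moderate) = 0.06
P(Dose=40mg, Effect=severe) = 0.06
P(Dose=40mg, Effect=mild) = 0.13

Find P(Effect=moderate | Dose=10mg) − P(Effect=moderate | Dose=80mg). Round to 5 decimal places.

0.05952

P(Dose=10mg) = 0.05 + 0.06 + 0.13 = 0.24; P(Effect=moderate | Dose=10mg) = 0.06/0.24 = 0.250000.
P(Dose=80mg) = 0.04 + 0.04 + 0.13 = 0.21; P(Effect=moderate | Dose=80mg) = 0.04/0.21 = 0.190476.
Difference = 0.05952.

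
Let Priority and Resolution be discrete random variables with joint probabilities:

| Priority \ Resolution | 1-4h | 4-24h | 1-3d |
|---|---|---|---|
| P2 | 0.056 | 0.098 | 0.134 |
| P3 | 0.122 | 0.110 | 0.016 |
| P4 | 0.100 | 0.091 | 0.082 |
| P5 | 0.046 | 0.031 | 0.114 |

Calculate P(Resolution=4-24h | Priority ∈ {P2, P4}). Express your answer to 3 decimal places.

P(Priority=P2) = 0.056 + 0.098 + 0.134 = 0.288.
P(Priority=P4) = 0.100 + 0.091 + 0.082 = 0.273.
P(Priority ∈ {P2, P4}) = 0.288 + 0.273 = 0.561; P(Resolution=4-24h, Priority ∈ {P2, P4}) = 0.098 + 0.091 = 0.189.
P(Resolution=4-24h | Priority ∈ {P2, P4}) = 0.189/0.561 = 0.337.

0.337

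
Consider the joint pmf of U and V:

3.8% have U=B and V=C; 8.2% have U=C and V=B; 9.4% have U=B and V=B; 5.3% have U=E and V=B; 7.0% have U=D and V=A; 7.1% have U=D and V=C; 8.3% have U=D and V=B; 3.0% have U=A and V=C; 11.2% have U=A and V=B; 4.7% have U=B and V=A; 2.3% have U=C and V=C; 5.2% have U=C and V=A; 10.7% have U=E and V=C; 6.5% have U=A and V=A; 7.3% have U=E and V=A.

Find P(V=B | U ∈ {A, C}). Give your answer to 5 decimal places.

0.53297

P(U=A) = 0.065 + 0.112 + 0.030 = 0.207.
P(U=C) = 0.052 + 0.082 + 0.023 = 0.157.
P(U ∈ {A, C}) = 0.207 + 0.157 = 0.364; P(V=B, U ∈ {A, C}) = 0.112 + 0.082 = 0.194.
P(V=B | U ∈ {A, C}) = 0.194/0.364 = 0.53297.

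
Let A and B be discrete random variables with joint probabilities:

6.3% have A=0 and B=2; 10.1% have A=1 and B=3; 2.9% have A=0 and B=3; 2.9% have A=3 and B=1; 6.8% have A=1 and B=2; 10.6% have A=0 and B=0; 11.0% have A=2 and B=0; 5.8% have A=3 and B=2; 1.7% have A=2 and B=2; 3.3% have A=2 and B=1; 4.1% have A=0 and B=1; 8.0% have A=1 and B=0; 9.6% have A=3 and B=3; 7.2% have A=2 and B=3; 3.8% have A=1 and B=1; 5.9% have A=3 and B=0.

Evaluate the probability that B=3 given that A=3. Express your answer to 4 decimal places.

0.3967

P(A=3) = 0.059 + 0.029 + 0.058 + 0.096 = 0.242.
P(B=3 | A=3) = 0.096/0.242 = 0.3967.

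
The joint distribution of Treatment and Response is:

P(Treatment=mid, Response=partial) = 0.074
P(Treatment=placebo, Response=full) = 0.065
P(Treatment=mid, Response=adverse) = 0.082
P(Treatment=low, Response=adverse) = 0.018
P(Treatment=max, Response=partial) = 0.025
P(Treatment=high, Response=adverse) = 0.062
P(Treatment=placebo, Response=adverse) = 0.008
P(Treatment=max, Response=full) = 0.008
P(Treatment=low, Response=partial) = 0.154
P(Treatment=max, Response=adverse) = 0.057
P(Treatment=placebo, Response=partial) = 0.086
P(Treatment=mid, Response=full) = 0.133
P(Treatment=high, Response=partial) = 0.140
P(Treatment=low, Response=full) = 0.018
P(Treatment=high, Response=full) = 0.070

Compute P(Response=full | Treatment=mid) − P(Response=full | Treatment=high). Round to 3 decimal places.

0.203

P(Treatment=mid) = 0.074 + 0.133 + 0.082 = 0.289; P(Response=full | Treatment=mid) = 0.133/0.289 = 0.4602.
P(Treatment=high) = 0.140 + 0.070 + 0.062 = 0.272; P(Response=full | Treatment=high) = 0.070/0.272 = 0.2574.
Difference = 0.203.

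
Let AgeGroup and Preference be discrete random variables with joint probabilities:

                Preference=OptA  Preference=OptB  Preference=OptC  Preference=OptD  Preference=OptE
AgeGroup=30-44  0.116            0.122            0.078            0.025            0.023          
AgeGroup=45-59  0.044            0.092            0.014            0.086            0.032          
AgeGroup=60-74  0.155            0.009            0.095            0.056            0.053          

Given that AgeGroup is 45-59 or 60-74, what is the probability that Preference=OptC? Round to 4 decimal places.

P(AgeGroup=45-59) = 0.044 + 0.092 + 0.014 + 0.086 + 0.032 = 0.268.
P(AgeGroup=60-74) = 0.155 + 0.009 + 0.095 + 0.056 + 0.053 = 0.368.
P(AgeGroup ∈ {45-59, 60-74}) = 0.268 + 0.368 = 0.636; P(Preference=OptC, AgeGroup ∈ {45-59, 60-74}) = 0.014 + 0.095 = 0.109.
P(Preference=OptC | AgeGroup ∈ {45-59, 60-74}) = 0.109/0.636 = 0.1714.

0.1714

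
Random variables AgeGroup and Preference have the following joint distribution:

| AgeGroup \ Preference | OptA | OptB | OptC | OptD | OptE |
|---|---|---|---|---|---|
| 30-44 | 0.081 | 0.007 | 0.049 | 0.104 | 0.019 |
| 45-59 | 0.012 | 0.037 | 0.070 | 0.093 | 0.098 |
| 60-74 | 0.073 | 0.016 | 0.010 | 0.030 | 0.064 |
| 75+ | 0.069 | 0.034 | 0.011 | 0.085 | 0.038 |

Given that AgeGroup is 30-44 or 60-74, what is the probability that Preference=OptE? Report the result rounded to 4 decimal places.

P(AgeGroup=30-44) = 0.081 + 0.007 + 0.049 + 0.104 + 0.019 = 0.260.
P(AgeGroup=60-74) = 0.073 + 0.016 + 0.010 + 0.030 + 0.064 = 0.193.
P(AgeGroup ∈ {30-44, 60-74}) = 0.260 + 0.193 = 0.453; P(Preference=OptE, AgeGroup ∈ {30-44, 60-74}) = 0.019 + 0.064 = 0.083.
P(Preference=OptE | AgeGroup ∈ {30-44, 60-74}) = 0.083/0.453 = 0.1832.

0.1832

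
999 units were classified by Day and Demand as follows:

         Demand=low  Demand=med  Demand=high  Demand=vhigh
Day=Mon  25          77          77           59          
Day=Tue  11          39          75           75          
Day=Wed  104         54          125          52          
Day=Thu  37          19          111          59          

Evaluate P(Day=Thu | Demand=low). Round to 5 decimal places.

0.20904

Total with Demand=low: 25 + 11 + 104 + 37 = 177.
P(Day=Thu | Demand=low) = 37/177 = 0.20904.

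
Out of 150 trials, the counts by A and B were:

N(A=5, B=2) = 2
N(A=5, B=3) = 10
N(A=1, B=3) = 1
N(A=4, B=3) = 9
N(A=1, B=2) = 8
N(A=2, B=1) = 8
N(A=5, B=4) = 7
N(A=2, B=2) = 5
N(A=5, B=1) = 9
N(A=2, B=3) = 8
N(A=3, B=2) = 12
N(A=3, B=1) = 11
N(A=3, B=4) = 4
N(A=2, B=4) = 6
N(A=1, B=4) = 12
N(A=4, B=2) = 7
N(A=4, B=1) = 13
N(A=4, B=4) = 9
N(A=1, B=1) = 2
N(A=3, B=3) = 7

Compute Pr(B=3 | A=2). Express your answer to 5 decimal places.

0.29630

Total with A=2: 8 + 5 + 8 + 6 = 27.
P(B=3 | A=2) = 8/27 = 0.29630.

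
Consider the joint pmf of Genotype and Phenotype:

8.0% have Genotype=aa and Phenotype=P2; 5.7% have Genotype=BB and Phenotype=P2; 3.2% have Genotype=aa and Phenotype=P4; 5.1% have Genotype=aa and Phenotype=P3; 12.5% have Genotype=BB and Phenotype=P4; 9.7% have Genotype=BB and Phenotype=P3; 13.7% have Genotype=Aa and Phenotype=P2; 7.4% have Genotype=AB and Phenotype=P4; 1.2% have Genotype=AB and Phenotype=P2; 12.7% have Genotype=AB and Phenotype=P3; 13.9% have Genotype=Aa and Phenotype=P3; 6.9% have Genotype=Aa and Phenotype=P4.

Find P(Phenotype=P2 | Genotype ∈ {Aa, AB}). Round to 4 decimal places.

0.2670

P(Genotype=Aa) = 0.137 + 0.139 + 0.069 = 0.345.
P(Genotype=AB) = 0.012 + 0.127 + 0.074 = 0.213.
P(Genotype ∈ {Aa, AB}) = 0.345 + 0.213 = 0.558; P(Phenotype=P2, Genotype ∈ {Aa, AB}) = 0.137 + 0.012 = 0.149.
P(Phenotype=P2 | Genotype ∈ {Aa, AB}) = 0.149/0.558 = 0.2670.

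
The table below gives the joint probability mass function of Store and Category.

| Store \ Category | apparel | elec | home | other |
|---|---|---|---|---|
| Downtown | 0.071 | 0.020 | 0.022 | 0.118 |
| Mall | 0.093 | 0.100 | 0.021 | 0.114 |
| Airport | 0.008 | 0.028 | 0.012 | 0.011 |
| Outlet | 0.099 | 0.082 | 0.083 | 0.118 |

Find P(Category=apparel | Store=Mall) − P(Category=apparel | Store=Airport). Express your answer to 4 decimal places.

P(Store=Mall) = 0.093 + 0.100 + 0.021 + 0.114 = 0.328; P(Category=apparel | Store=Mall) = 0.093/0.328 = 0.28354.
P(Store=Airport) = 0.008 + 0.028 + 0.012 + 0.011 = 0.059; P(Category=apparel | Store=Airport) = 0.008/0.059 = 0.13559.
Difference = 0.1479.

0.1479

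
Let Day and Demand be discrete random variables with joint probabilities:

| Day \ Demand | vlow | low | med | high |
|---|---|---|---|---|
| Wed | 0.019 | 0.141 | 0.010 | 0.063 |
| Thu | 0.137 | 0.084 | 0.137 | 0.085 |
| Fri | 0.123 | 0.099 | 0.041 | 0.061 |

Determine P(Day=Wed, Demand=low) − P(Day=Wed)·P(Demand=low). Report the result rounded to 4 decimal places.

0.0655

P(Day=Wed) = 0.019 + 0.141 + 0.010 + 0.063 = 0.233.
P(Demand=low) = 0.141 + 0.084 + 0.099 = 0.324.
P(Day=Wed, Demand=low) − P(Day=Wed)P(Demand=low) = 0.141 − 0.233×0.324 = 0.0655.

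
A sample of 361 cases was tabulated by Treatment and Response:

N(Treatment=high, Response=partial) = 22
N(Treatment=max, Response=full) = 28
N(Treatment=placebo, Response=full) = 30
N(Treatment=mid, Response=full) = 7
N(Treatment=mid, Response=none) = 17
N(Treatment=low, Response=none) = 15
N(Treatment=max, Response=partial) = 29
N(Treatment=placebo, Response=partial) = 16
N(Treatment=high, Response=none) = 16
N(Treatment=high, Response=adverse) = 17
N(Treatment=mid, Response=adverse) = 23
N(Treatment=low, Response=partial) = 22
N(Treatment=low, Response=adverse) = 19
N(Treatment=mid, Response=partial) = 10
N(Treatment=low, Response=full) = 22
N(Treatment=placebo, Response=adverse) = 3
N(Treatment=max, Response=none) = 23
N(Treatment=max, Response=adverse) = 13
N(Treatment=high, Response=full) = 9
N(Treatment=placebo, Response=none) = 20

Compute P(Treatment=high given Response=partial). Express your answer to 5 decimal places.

0.22222

Total with Response=partial: 16 + 22 + 10 + 22 + 29 = 99.
P(Treatment=high | Response=partial) = 22/99 = 0.22222.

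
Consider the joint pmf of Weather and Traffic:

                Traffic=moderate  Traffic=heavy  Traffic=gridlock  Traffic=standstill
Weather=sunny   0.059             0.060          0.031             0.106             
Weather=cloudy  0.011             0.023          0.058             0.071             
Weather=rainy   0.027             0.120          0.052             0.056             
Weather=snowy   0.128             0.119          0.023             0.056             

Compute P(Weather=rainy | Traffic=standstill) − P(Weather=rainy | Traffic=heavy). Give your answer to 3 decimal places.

P(Traffic=standstill) = 0.106 + 0.071 + 0.056 + 0.056 = 0.289; P(Weather=rainy | Traffic=standstill) = 0.056/0.289 = 0.1938.
P(Traffic=heavy) = 0.060 + 0.023 + 0.120 + 0.119 = 0.322; P(Weather=rainy | Traffic=heavy) = 0.120/0.322 = 0.3727.
Difference = -0.179.

-0.179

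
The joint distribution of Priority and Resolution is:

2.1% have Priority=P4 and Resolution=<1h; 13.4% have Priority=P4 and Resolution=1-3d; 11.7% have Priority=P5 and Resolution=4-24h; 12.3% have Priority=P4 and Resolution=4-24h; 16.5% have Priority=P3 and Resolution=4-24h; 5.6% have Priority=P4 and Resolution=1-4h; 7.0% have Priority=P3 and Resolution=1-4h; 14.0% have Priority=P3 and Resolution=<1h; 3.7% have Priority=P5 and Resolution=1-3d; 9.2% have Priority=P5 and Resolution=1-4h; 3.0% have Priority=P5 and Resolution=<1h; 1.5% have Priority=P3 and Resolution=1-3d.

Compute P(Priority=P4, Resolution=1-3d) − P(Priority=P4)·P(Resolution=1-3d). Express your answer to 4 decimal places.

0.0719

P(Priority=P4) = 0.021 + 0.056 + 0.123 + 0.134 = 0.334.
P(Resolution=1-3d) = 0.015 + 0.134 + 0.037 = 0.186.
P(Priority=P4, Resolution=1-3d) − P(Priority=P4)P(Resolution=1-3d) = 0.134 − 0.334×0.186 = 0.0719.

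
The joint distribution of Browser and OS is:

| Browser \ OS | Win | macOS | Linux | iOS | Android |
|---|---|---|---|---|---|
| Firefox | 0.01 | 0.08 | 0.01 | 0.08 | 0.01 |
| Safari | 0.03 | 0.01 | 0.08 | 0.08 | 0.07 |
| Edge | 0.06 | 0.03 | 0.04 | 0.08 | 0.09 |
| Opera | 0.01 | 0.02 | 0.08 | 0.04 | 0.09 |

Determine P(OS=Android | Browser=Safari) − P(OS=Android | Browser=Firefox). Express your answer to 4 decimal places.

0.2066

P(Browser=Safari) = 0.03 + 0.01 + 0.08 + 0.08 + 0.07 = 0.27; P(OS=Android | Browser=Safari) = 0.07/0.27 = 0.25926.
P(Browser=Firefox) = 0.01 + 0.08 + 0.01 + 0.08 + 0.01 = 0.19; P(OS=Android | Browser=Firefox) = 0.01/0.19 = 0.05263.
Difference = 0.2066.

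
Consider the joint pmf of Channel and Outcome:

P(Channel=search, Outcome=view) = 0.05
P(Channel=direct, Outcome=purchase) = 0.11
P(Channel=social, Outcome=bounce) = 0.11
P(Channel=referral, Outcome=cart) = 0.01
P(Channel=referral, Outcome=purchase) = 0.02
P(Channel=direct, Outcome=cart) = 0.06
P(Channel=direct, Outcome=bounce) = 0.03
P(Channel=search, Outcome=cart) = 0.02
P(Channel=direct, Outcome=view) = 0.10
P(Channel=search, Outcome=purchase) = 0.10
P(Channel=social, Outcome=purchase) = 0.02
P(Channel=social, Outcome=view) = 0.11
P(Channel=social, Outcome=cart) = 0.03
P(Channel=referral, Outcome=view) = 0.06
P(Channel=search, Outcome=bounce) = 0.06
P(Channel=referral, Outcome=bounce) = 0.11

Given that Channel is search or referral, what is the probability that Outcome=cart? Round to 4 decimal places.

0.0698

P(Channel=search) = 0.06 + 0.05 + 0.02 + 0.10 = 0.23.
P(Channel=referral) = 0.11 + 0.06 + 0.01 + 0.02 = 0.20.
P(Channel ∈ {search, referral}) = 0.23 + 0.20 = 0.43; P(Outcome=cart, Channel ∈ {search, referral}) = 0.02 + 0.01 = 0.03.
P(Outcome=cart | Channel ∈ {search, referral}) = 0.03/0.43 = 0.0698.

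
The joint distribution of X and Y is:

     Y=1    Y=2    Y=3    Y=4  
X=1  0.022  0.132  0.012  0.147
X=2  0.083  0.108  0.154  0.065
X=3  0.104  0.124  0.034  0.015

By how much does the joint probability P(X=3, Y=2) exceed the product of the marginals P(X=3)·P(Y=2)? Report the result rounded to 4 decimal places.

0.0232

P(X=3) = 0.104 + 0.124 + 0.034 + 0.015 = 0.277.
P(Y=2) = 0.132 + 0.108 + 0.124 = 0.364.
P(X=3, Y=2) − P(X=3)P(Y=2) = 0.124 − 0.277×0.364 = 0.0232.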